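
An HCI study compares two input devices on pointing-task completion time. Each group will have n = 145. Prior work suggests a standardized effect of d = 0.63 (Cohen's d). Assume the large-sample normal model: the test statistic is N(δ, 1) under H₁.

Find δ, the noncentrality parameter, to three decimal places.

δ = d·√(n/2) = 0.63 × √(145/2) = 5.3643

δ ≈ 5.364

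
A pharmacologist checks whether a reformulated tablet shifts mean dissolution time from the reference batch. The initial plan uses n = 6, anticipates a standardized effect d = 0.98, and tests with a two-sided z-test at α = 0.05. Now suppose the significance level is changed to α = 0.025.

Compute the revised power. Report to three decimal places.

Power ≈ 0.563

δ = d·√n = 0.98 × √6 = 2.4005 (unchanged). New critical value: z_{0.0125} = 2.241.
Revised power = Φ(δ − 2.241) + Φ(−δ − 2.241) = Φ(0.159) + Φ(-4.642) = 0.5632 + 0.0000 = 0.5632.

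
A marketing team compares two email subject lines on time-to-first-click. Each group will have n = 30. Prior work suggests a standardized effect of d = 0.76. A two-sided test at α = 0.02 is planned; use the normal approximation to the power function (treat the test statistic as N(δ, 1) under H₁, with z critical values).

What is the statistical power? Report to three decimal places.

Power ≈ 0.731

Noncentrality parameter: δ = d·√(n/2) = 0.76 × √(30/2) = 2.9435
Critical value for a two-sided test at α = 0.02: z_{α/2} = 2.326.
Power = Φ(δ − 2.326) + Φ(−δ − 2.326) = Φ(0.617) + Φ(-5.270) = 0.7314 + 0.0000 = 0.7314.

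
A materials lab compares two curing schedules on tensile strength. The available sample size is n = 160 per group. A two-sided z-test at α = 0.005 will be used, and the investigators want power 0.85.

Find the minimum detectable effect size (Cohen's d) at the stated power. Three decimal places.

d ≈ 0.430

Required noncentrality: δ = z_{0.0025} + z_{0.15} = 2.807 + 1.036 = 3.843.
(Lower-tail contribution to power is negligible for δ > 0.)
δ = d·√(n/2) ⇒ d = δ/√(n/2) = 3.843/√(160/2) = 0.4297.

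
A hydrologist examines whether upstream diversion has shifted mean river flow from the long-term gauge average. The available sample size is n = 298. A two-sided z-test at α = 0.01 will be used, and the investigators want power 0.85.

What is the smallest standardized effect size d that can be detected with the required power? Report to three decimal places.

Need Φ(δ − 2.576) = 0.85, so δ = 2.576 + 1.036 = 3.612.
(The second rejection-region term Φ(−δ − z_{α/2}) is negligible and dropped.)
δ = d·√n ⇒ d = δ/√n = 3.612/√298 = 0.2093.

d ≈ 0.209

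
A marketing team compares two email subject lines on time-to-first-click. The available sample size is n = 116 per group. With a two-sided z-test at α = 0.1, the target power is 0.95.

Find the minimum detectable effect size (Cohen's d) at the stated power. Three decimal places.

d ≈ 0.432

Need Φ(δ − 1.645) = 0.95, so δ = 1.645 + 1.645 = 3.290.
(The second rejection-region term Φ(−δ − z_{α/2}) is negligible and dropped.)
δ = d·√(n/2) ⇒ d = δ/√(n/2) = 3.290/√(116/2) = 0.4320.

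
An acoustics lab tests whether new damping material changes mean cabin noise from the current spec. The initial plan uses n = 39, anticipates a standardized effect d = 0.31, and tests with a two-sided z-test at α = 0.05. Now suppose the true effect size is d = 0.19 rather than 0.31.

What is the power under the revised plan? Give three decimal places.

Power ≈ 0.220

With d = 0.19: δ = d·√n = 0.19 × √39 = 1.1865. Critical value z_{0.025} = 1.960.
Revised power = Φ(δ − 1.960) + Φ(−δ − 1.960) = Φ(-0.773) + Φ(-3.147) = 0.2196 + 0.0008 = 0.2205.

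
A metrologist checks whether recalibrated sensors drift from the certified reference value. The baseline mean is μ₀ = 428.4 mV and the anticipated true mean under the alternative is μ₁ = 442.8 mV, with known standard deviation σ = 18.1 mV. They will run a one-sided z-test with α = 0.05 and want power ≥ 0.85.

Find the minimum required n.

n = 12

Standardized effect: d = |μ₁ − μ₀| / σ = |442.8 − 428.4| / 18.1 = 0.7956
Set Φ(δ − 1.645) = 0.85; then δ − 1.645 = Φ⁻¹(0.85) = 1.036, giving δ = 2.681.
δ = d·√n ⇒ n = (δ/d)² = (2.681 / 0.7956)² = 11.36.
Rounding up, n = 12.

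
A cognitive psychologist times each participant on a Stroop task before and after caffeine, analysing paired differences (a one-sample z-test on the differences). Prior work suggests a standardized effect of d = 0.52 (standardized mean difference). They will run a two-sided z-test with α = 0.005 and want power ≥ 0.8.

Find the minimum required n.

n = 50

For power 0.8 need Φ(δ − z_{0.0025}) = 0.8, so δ = z_{0.0025} + z_{0.20} = 2.807 + 0.842 = 3.649.
(The Φ(−δ − z_{α/2}) term is vanishingly small for δ > 0 and is dropped in the standard sample-size formula.)
δ = d·√n ⇒ n = (δ/d)² = (3.649 / 0.52)² = 49.23.
Rounding up, n = 50.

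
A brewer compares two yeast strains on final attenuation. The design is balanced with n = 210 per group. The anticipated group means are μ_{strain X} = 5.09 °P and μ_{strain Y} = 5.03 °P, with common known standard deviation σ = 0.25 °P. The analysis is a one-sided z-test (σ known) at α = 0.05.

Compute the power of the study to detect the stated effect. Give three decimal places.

Standardized effect: d = |μ_{strain X} − μ_{strain Y}| / σ = |5.09 − 5.03| / 0.25 = 0.2400
Noncentrality parameter: δ = d·√(n/2) = 0.2400 × √(210/2) = 2.4593
One-sided α = 0.05 → critical value z_{0.05} = 1.645.
Power = Φ(δ − 1.645) = Φ(0.814) = 0.7923.

Power ≈ 0.792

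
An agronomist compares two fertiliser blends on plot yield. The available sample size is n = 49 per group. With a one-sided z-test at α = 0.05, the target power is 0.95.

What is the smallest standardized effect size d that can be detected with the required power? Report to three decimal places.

d ≈ 0.665

Need Φ(δ − 1.645) = 0.95, so δ = 1.645 + 1.645 = 3.290.
δ = d·√(n/2) ⇒ d = δ/√(n/2) = 3.290/√(49/2) = 0.6646.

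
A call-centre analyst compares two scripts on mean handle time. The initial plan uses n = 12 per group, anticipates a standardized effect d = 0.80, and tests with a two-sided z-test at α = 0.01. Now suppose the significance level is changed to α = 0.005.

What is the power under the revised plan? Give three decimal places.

δ = d·√(n/2) = 0.80 × √(12/2) = 1.9596 (unchanged). New critical value: z_{0.0025} = 2.807.
Revised power = Φ(δ − 2.807) + Φ(−δ − 2.807) = Φ(-0.847) + Φ(-4.767) = 0.1984 + 0.0000 = 0.1984.

Power ≈ 0.198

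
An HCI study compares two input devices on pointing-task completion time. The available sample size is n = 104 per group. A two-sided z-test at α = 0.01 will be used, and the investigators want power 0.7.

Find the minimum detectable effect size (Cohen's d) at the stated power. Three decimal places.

d ≈ 0.430

Required noncentrality: δ = z_{0.005} + z_{0.30} = 2.576 + 0.524 = 3.100.
(Lower-tail contribution to power is negligible for δ > 0.)
δ = d·√(n/2) ⇒ d = δ/√(n/2) = 3.100/√(104/2) = 0.4299.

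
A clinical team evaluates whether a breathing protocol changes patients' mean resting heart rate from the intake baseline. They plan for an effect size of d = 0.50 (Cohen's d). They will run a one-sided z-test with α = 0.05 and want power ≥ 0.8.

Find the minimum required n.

Set Φ(δ − 1.645) = 0.8; then δ − 1.645 = Φ⁻¹(0.8) = 0.842, giving δ = 2.486.
δ = d·√n ⇒ n = (δ/d)² = (2.486 / 0.50)² = 24.73.
Rounding up, n = 25.

n = 25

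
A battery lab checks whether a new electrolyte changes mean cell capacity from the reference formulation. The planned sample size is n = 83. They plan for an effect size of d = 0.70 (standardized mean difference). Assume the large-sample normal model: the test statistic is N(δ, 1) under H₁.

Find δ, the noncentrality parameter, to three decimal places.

δ ≈ 6.377

The noncentrality parameter scales effect size by the design's sample-size factor: δ = d·√n = 0.70 × √83 = 6.3773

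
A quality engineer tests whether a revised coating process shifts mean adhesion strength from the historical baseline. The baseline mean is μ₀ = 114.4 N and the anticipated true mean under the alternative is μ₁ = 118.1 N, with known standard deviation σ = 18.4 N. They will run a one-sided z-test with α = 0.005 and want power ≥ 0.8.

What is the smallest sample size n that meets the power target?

n = 289

Standardized effect: d = |μ₁ − μ₀| / σ = |118.1 − 114.4| / 18.4 = 0.2011
For power 0.8 need Φ(δ − z_{0.005}) = 0.8, so δ = z_{0.005} + z_{0.20} = 2.576 + 0.842 = 3.417.
δ = d·√n ⇒ n = (δ/d)² = (3.417 / 0.2011)² = 288.83.
Round up to the next whole unit.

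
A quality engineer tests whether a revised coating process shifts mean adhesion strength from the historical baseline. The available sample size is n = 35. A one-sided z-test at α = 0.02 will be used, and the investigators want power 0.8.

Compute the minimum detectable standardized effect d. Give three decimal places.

d ≈ 0.489

Required noncentrality: δ = z_{0.02} + z_{0.20} = 2.054 + 0.842 = 2.895.
δ = d·√n ⇒ d = δ/√n = 2.895/√35 = 0.4894.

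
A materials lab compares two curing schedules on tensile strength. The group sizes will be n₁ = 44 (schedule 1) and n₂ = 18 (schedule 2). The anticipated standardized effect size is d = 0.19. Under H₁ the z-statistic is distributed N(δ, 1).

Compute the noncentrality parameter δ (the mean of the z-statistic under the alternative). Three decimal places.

The noncentrality parameter scales effect size by the design's sample-size factor: δ = d / √(1/n₁ + 1/n₂) = 0.19 / √(1/44 + 1/18) = 0.6791

δ ≈ 0.679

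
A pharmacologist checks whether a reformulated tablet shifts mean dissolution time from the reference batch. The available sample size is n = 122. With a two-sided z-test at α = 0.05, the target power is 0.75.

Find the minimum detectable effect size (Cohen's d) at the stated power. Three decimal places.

d ≈ 0.239

Need Φ(δ − 1.960) = 0.75, so δ = 1.960 + 0.674 = 2.634.
(Lower-tail contribution to power is negligible for δ > 0.)
δ = d·√n ⇒ d = δ/√n = 2.634/√122 = 0.2385.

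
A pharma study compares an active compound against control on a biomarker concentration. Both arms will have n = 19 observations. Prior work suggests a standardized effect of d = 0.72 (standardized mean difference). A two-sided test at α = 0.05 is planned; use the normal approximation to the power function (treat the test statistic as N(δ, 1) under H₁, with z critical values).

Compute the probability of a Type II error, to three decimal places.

β ≈ 0.398

Noncentrality parameter: δ = d·√(n/2) = 0.72 × √(19/2) = 2.2192
Critical value for a two-sided test at α = 0.05: z_{α/2} = 1.960.
Power = Φ(δ − 1.960) + Φ(−δ − 1.960) = Φ(0.259) + Φ(-4.179) = 0.6023 + 0.0000 = 0.6023.
Type II error: β = 1 − power = 1 − 0.6023 = 0.3977.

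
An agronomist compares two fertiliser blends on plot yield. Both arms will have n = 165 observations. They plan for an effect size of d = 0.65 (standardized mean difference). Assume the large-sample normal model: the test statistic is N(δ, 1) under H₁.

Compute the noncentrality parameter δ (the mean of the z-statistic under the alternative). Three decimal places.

δ ≈ 5.904

The noncentrality parameter scales effect size by the design's sample-size factor: δ = d·√(n/2) = 0.65 × √(165/2) = 5.9039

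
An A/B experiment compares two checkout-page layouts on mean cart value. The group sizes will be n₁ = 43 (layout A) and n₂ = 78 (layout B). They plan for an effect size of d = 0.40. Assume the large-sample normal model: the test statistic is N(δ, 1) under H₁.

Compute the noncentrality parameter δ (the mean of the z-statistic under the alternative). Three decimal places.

δ ≈ 2.106

δ = d / √(1/n₁ + 1/n₂) = 0.40 / √(1/43 + 1/78) = 2.1060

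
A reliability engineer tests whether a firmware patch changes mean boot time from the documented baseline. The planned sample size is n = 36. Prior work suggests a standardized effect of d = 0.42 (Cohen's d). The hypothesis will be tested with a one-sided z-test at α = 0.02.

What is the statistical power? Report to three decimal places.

Noncentrality parameter: λ = d·√n = 0.42 × √36 = 2.5200
One-sided α = 0.02 → critical value z_{0.02} = 2.054.
Power = Φ(λ − 2.054) = Φ(0.466) = 0.6795.

Power ≈ 0.679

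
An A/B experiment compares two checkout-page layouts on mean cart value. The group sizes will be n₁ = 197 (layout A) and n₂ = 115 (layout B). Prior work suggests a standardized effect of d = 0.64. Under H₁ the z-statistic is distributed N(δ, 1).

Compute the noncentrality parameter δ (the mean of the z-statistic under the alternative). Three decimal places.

δ ≈ 5.454

δ = d / √(1/n₁ + 1/n₂) = 0.64 / √(1/197 + 1/115) = 5.4536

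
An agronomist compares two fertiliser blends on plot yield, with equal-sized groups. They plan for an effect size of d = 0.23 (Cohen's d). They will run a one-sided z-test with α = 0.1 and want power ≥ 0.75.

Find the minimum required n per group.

Set Φ(δ − 1.282) = 0.75; then δ − 1.282 = Φ⁻¹(0.75) = 0.674, giving δ = 1.956.
δ = d·√(n/2) ⇒ n = 2(δ/d)² = 2 × (1.956 / 0.23)² = 144.65.
Rounding up, n = 145 per group.

n = 145 per group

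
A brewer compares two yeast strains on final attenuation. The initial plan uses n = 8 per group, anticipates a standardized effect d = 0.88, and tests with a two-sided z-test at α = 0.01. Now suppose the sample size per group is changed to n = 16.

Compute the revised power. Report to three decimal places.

With n = 16 per group: δ = d·√(n/2) = 0.88 × √(16/2) = 2.4890. Critical value z_{0.005} = 2.576.
Revised power = Φ(δ − 2.576) + Φ(−δ − 2.576) = Φ(-0.087) + Φ(-5.065) = 0.4654 + 0.0000 = 0.4654.

Power ≈ 0.465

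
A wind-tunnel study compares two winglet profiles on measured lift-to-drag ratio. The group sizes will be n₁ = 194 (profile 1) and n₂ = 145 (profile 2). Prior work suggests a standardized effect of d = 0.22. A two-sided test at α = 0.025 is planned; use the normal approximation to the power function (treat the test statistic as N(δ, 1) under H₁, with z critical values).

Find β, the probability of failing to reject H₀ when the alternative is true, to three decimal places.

β ≈ 0.594

Noncentrality parameter: δ = d / √(1/n₁ + 1/n₂) = 0.22 / √(1/194 + 1/145) = 2.0040
Two-sided α = 0.025 → critical value z_{0.0125} = 2.241.
Power = Φ(δ − 2.241) + Φ(−δ − 2.241) = Φ(-0.237) + Φ(-4.245) = 0.4062 + 0.0000 = 0.4062.
Type II error: β = 1 − power = 1 − 0.4062 = 0.5938.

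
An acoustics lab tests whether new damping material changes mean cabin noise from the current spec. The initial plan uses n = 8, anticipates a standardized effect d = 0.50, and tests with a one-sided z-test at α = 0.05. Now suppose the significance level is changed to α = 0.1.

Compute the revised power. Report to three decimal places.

Power ≈ 0.553

δ = d·√n = 0.50 × √8 = 1.4142 (unchanged). New critical value: z_{0.1} = 1.282.
Revised power = Φ(δ − 1.282) = Φ(0.133) = 0.5528.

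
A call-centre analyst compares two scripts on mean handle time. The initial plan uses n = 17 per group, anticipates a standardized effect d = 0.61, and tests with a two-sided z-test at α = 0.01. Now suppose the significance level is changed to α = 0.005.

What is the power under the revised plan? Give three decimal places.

Power ≈ 0.152

δ = d·√(n/2) = 0.61 × √(17/2) = 1.7784 (unchanged). New critical value: z_{0.0025} = 2.807.
Revised power = Φ(δ − 2.807) + Φ(−δ − 2.807) = Φ(-1.029) + Φ(-4.585) = 0.1518 + 0.0000 = 0.1518.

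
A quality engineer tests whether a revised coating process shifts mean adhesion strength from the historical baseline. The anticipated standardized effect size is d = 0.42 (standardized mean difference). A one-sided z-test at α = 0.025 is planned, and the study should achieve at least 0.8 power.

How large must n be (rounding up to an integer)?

n = 45

For power 0.8 need Φ(δ − z_{0.025}) = 0.8, so δ = z_{0.025} + z_{0.20} = 1.960 + 0.842 = 2.802.
δ = d·√n ⇒ n = (δ/d)² = (2.802 / 0.42)² = 44.49.
Rounding up, n = 45.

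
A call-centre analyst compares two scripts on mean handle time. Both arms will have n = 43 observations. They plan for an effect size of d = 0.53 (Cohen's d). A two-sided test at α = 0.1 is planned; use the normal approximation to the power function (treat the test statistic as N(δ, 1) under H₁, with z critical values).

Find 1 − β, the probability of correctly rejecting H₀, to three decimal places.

Power ≈ 0.792

Noncentrality parameter: δ = d·√(n/2) = 0.53 × √(43/2) = 2.4575
Two-sided α = 0.1 → critical value z_{0.05} = 1.645.
Power = Φ(δ − 1.645) + Φ(−δ − 1.645) = Φ(0.813) + Φ(-4.102) = 0.7918 + 0.0000 = 0.7918.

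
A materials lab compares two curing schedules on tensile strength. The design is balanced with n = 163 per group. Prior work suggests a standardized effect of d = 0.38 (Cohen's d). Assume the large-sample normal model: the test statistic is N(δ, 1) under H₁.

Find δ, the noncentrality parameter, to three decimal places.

δ ≈ 3.431

The noncentrality parameter scales effect size by the design's sample-size factor: δ = d·√(n/2) = 0.38 × √(163/2) = 3.4305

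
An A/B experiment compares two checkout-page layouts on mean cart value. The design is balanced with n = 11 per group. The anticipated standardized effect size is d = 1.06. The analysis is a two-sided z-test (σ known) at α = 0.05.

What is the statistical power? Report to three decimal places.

Noncentrality parameter: δ = d·√(n/2) = 1.06 × √(11/2) = 2.4859
Critical value for a two-sided test at α = 0.05: z_{α/2} = 1.960.
Power = Φ(δ − 1.960) + Φ(−δ − 1.960) = Φ(0.526) + Φ(-4.446) = 0.7005 + 0.0000 = 0.7005.

Power ≈ 0.701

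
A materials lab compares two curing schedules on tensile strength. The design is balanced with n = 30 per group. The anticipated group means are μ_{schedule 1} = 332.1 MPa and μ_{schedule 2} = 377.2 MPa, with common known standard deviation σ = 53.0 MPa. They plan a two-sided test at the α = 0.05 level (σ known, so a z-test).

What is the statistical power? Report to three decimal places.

Standardized effect: d = |μ_{schedule 1} − μ_{schedule 2}| / σ = |332.1 − 377.2| / 53.0 = 0.8509
Noncentrality parameter: δ = d·√(n/2) = 0.8509 × √(30/2) = 3.2957
Critical value for a two-sided test at α = 0.05: z_{α/2} = 1.960.
Power = Φ(δ − 1.960) + Φ(−δ − 1.960) = Φ(1.336) + Φ(-5.256) = 0.9092 + 0.0000 = 0.9092.

Power ≈ 0.909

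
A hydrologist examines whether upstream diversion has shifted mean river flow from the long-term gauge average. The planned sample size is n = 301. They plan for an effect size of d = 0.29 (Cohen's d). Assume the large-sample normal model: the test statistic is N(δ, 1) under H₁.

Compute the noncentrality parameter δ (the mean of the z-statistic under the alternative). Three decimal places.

The noncentrality parameter scales effect size by the design's sample-size factor: δ = d·√n = 0.29 × √301 = 5.0313

δ ≈ 5.031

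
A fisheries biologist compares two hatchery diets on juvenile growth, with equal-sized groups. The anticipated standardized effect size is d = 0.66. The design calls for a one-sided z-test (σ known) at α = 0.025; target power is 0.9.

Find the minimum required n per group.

n = 49 per group

Set Φ(δ − 1.960) = 0.9; then δ − 1.960 = Φ⁻¹(0.9) = 1.282, giving δ = 3.242.
δ = d·√(n/2) ⇒ n = 2(δ/d)² = 2 × (3.242 / 0.66)² = 48.24.
Rounding up, n = 49 per group.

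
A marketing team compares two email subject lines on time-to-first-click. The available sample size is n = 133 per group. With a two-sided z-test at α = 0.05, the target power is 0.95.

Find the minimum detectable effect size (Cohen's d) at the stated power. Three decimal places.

Need Φ(δ − 1.960) = 0.95, so δ = 1.960 + 1.645 = 3.605.
(The second rejection-region term Φ(−δ − z_{α/2}) is negligible and dropped.)
δ = d·√(n/2) ⇒ d = δ/√(n/2) = 3.605/√(133/2) = 0.4421.

d ≈ 0.442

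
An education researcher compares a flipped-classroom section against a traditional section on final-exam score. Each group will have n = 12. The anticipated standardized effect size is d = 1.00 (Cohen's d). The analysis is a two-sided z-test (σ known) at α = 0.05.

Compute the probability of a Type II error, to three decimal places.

Noncentrality parameter: δ = d·√(n/2) = 1.00 × √(12/2) = 2.4495
Critical value for a two-sided test at α = 0.05: z_{α/2} = 1.960.
Power = Φ(δ − 1.960) + Φ(−δ − 1.960) = Φ(0.490) + Φ(-4.409) = 0.6878 + 0.0000 = 0.6878.
Type II error: β = 1 − power = 1 − 0.6878 = 0.3122.

β ≈ 0.312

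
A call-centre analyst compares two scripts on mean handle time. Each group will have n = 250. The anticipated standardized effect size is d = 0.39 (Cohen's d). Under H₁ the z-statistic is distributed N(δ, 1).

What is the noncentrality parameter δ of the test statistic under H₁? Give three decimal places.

δ ≈ 4.360

δ = d·√(n/2) = 0.39 × √(250/2) = 4.3603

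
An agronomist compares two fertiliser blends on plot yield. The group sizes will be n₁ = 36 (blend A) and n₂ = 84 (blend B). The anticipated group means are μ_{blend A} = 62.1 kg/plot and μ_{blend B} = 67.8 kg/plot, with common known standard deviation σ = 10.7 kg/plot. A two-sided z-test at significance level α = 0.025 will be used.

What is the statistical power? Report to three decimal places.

Standardized effect: d = |μ_{blend A} − μ_{blend B}| / σ = |62.1 − 67.8| / 10.7 = 0.5327
Noncentrality parameter: δ = d / √(1/n₁ + 1/n₂) = 0.5327 / √(1/36 + 1/84) = 2.6742
Two-sided α = 0.025 → critical value z_{0.0125} = 2.241.
Power = Φ(δ − 2.241) + Φ(−δ − 2.241) = Φ(0.433) + Φ(-4.916) = 0.6674 + 0.0000 = 0.6674.

Power ≈ 0.667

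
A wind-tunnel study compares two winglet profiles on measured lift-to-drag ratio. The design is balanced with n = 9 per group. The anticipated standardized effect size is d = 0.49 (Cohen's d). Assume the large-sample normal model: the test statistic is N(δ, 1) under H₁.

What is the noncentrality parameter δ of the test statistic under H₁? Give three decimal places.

δ = d·√(n/2) = 0.49 × √(9/2) = 1.0394

δ ≈ 1.039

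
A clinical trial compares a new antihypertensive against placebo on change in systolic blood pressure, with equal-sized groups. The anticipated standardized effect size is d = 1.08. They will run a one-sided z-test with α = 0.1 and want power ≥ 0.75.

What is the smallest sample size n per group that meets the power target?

Set Φ(δ − 1.282) = 0.75; then δ − 1.282 = Φ⁻¹(0.75) = 0.674, giving δ = 1.956.
δ = d·√(n/2) ⇒ n = 2(δ/d)² = 2 × (1.956 / 1.08)² = 6.56.
Rounding up, n = 7 per group.

n = 7 per group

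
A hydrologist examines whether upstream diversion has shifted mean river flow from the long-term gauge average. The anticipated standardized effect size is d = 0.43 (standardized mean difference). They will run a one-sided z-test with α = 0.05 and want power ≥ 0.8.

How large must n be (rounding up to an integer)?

Set Φ(δ − 1.645) = 0.8; then δ − 1.645 = Φ⁻¹(0.8) = 0.842, giving δ = 2.486.
δ = d·√n ⇒ n = (δ/d)² = (2.486 / 0.43)² = 33.44.
Round up to the next whole unit.

n = 34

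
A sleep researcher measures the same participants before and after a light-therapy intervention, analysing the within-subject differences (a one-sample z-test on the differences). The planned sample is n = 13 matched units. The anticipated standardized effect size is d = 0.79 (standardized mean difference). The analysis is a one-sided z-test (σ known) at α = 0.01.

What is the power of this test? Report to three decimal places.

Noncentrality parameter: δ = d·√n = 0.79 × √13 = 2.8484
Critical value for a one-sided test at α = 0.01: z_α = 2.326.
Power = P(Z > 2.326 − δ) = Φ(0.522) = 0.6992.

Power ≈ 0.699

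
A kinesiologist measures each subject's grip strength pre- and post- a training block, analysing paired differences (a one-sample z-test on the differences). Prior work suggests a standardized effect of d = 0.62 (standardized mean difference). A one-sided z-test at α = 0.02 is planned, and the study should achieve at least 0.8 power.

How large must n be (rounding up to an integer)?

n = 22

Set Φ(δ − 2.054) = 0.8; then δ − 2.054 = Φ⁻¹(0.8) = 0.842, giving δ = 2.895.
δ = d·√n ⇒ n = (δ/d)² = (2.895 / 0.62)² = 21.81.
Rounding up, n = 22.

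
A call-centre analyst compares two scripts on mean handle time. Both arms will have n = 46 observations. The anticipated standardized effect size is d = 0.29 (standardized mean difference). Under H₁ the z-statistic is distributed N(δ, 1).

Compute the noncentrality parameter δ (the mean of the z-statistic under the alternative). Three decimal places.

The noncentrality parameter scales effect size by the design's sample-size factor: δ = d·√(n/2) = 0.29 × √(46/2) = 1.3908

δ ≈ 1.391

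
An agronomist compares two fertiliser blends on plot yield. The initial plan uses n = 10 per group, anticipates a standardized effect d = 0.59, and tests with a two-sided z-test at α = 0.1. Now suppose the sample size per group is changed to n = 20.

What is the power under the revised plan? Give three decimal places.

With n = 20 per group: δ = d·√(n/2) = 0.59 × √(20/2) = 1.8657. Critical value z_{0.05} = 1.645.
Revised power = Φ(δ − 1.645) + Φ(−δ − 1.645) = Φ(0.221) + Φ(-3.511) = 0.5874 + 0.0002 = 0.5876.

Power ≈ 0.588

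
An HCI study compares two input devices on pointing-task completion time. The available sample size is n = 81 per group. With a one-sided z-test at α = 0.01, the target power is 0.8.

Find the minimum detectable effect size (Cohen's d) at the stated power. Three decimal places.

Required noncentrality: δ = z_{0.01} + z_{0.20} = 2.326 + 0.842 = 3.168.
δ = d·√(n/2) ⇒ d = δ/√(n/2) = 3.168/√(81/2) = 0.4978.

d ≈ 0.498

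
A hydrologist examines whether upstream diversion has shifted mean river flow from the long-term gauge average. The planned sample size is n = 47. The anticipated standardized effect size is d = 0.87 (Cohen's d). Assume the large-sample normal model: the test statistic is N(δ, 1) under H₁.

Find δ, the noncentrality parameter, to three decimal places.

δ ≈ 5.964

The noncentrality parameter scales effect size by the design's sample-size factor: δ = d·√n = 0.87 × √47 = 5.9644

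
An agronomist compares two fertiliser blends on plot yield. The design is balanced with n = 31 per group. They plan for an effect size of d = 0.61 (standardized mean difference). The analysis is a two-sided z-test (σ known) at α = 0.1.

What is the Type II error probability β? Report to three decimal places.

Noncentrality parameter: δ = d·√(n/2) = 0.61 × √(31/2) = 2.4016
Two-sided α = 0.1 → critical value z_{0.05} = 1.645.
Power = Φ(δ − 1.645) + Φ(−δ − 1.645) = Φ(0.757) + Φ(-4.046) = 0.7754 + 0.0000 = 0.7754.
Type II error: β = 1 − power = 1 − 0.7754 = 0.2246.

β ≈ 0.225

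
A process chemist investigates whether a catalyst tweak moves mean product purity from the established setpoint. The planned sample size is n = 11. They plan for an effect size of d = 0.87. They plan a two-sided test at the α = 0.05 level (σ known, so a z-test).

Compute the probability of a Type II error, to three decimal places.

β ≈ 0.177

Noncentrality parameter: δ = d·√n = 0.87 × √11 = 2.8855
Two-sided α = 0.05 → critical value z_{0.025} = 1.960.
Power = Φ(δ − 1.960) + Φ(−δ − 1.960) = Φ(0.925) + Φ(-4.845) = 0.8226 + 0.0000 = 0.8226.
Type II error: β = 1 − power = 1 − 0.8226 = 0.1774.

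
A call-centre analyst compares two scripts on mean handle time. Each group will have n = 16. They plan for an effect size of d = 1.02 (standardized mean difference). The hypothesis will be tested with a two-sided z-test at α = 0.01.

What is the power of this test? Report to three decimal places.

Power ≈ 0.621

Noncentrality parameter: δ = d·√(n/2) = 1.02 × √(16/2) = 2.8850
Two-sided α = 0.01 → critical value z_{0.005} = 2.576.
Power = Φ(δ − 2.576) + Φ(−δ − 2.576) = Φ(0.309) + Φ(-5.461) = 0.6214 + 0.0000 = 0.6214.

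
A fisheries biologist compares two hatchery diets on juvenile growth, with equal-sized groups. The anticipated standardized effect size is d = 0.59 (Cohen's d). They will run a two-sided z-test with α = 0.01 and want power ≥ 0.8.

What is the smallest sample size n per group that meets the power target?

Set Φ(δ − 2.576) = 0.8; then δ − 2.576 = Φ⁻¹(0.8) = 0.842, giving δ = 3.417.
(The Φ(−δ − z_{α/2}) term is vanishingly small for δ > 0 and is dropped in the standard sample-size formula.)
δ = d·√(n/2) ⇒ n = 2(δ/d)² = 2 × (3.417 / 0.59)² = 67.10.
Round up to the next whole unit.

n = 68 per group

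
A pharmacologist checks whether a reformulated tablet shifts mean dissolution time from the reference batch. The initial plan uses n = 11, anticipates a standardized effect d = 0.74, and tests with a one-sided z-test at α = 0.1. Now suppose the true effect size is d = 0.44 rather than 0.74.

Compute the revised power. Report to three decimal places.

With d = 0.44: δ = d·√n = 0.44 × √11 = 1.4593. Critical value z_{0.1} = 1.282.
Revised power = Φ(δ − 1.282) = Φ(0.178) = 0.5705.

Power ≈ 0.571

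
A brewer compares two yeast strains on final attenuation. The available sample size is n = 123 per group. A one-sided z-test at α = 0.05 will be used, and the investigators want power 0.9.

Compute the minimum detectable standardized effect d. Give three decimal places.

d ≈ 0.373

Need Φ(δ − 1.645) = 0.9, so δ = 1.645 + 1.282 = 2.926.
δ = d·√(n/2) ⇒ d = δ/√(n/2) = 2.926/√(123/2) = 0.3732.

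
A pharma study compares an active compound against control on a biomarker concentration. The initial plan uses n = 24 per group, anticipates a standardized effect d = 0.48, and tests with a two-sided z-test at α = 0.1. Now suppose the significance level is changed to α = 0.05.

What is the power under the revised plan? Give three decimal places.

Power ≈ 0.383

δ = d·√(n/2) = 0.48 × √(24/2) = 1.6628 (unchanged). New critical value: z_{0.025} = 1.960.
Revised power = Φ(δ − 1.960) + Φ(−δ − 1.960) = Φ(-0.297) + Φ(-3.623) = 0.3832 + 0.0001 = 0.3833.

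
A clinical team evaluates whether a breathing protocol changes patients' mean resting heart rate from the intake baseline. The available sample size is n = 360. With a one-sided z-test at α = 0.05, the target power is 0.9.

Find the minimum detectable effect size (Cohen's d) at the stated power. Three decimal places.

Need Φ(δ − 1.645) = 0.9, so δ = 1.645 + 1.282 = 2.926.
δ = d·√n ⇒ d = δ/√n = 2.926/√360 = 0.1542.

d ≈ 0.154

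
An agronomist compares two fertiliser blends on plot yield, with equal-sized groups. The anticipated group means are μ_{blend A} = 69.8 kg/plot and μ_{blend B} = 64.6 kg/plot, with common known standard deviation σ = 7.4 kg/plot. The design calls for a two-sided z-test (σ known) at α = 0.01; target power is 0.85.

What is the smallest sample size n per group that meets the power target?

n = 53 per group

Standardized effect: d = |μ_{blend A} − μ_{blend B}| / σ = |69.8 − 64.6| / 7.4 = 0.7027
For power 0.85 need Φ(δ − z_{0.005}) = 0.85, so δ = z_{0.005} + z_{0.15} = 2.576 + 1.036 = 3.612.
(For δ > 0 the lower-tail rejection region contributes negligibly to power, so the one-term inversion is standard.)
δ = d·√(n/2) ⇒ n = 2(δ/d)² = 2 × (3.612 / 0.7027)² = 52.85.
Rounding up, n = 53 per group.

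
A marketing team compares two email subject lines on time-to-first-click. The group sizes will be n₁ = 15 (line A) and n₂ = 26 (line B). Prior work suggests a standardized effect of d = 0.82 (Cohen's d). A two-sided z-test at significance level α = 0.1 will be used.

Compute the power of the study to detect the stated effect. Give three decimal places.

Noncentrality parameter: δ = d / √(1/n₁ + 1/n₂) = 0.82 / √(1/15 + 1/26) = 2.5290
Two-sided α = 0.1 → critical value z_{0.05} = 1.645.
Power = Φ(δ − 1.645) + Φ(−δ − 1.645) = Φ(0.884) + Φ(-4.174) = 0.8117 + 0.0000 = 0.8117.

Power ≈ 0.812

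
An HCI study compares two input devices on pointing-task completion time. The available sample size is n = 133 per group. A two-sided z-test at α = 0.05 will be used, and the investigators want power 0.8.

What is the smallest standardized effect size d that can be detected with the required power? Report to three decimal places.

d ≈ 0.344

Required noncentrality: δ = z_{0.025} + z_{0.20} = 1.960 + 0.842 = 2.802.
(The second rejection-region term Φ(−δ − z_{α/2}) is negligible and dropped.)
δ = d·√(n/2) ⇒ d = δ/√(n/2) = 2.802/√(133/2) = 0.3436.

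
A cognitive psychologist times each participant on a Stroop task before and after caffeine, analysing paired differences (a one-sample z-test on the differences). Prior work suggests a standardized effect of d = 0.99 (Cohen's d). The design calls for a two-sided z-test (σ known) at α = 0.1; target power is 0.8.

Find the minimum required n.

n = 7

Set Φ(δ − 1.645) = 0.8; then δ − 1.645 = Φ⁻¹(0.8) = 0.842, giving δ = 2.486.
(Ignoring the negligible lower-tail rejection probability gives the usual closed-form inversion.)
δ = d·√n ⇒ n = (δ/d)² = (2.486 / 0.99)² = 6.31.
Rounding up, n = 7.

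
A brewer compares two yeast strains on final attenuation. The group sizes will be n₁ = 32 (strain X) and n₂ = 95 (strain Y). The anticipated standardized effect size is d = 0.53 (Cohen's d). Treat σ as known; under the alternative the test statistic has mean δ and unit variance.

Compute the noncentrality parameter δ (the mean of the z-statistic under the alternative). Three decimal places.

δ ≈ 2.593

δ = d / √(1/n₁ + 1/n₂) = 0.53 / √(1/32 + 1/95) = 2.5930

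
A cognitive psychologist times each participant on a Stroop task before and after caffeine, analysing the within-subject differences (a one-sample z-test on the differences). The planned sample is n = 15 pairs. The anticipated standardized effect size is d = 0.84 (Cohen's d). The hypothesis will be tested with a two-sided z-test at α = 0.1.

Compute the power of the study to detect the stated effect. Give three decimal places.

Noncentrality parameter: δ = d·√n = 0.84 × √15 = 3.2533
Two-sided α = 0.1 → critical value z_{0.05} = 1.645.
Power = Φ(δ − 1.645) + Φ(−δ − 1.645) = Φ(1.608) + Φ(-4.898) = 0.9461 + 0.0000 = 0.9461.

Power ≈ 0.946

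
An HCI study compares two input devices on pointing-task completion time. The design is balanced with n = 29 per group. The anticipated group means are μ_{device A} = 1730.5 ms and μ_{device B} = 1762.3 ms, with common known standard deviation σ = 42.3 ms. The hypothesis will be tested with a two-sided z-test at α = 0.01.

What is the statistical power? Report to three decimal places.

Standardized effect: d = |μ_{device A} − μ_{device B}| / σ = |1730.5 − 1762.3| / 42.3 = 0.7518
Noncentrality parameter: δ = d·√(n/2) = 0.7518 × √(29/2) = 2.8627
Critical value for a two-sided test at α = 0.01: z_{α/2} = 2.576.
Power = Φ(δ − 2.576) + Φ(−δ − 2.576) = Φ(0.287) + Φ(-5.438) = 0.6129 + 0.0000 = 0.6129.

Power ≈ 0.613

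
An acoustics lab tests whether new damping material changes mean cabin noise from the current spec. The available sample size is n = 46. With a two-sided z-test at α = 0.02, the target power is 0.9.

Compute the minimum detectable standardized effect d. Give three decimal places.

Required noncentrality: δ = z_{0.01} + z_{0.10} = 2.326 + 1.282 = 3.608.
(The second rejection-region term Φ(−δ − z_{α/2}) is negligible and dropped.)
δ = d·√n ⇒ d = δ/√n = 3.608/√46 = 0.5320.

d ≈ 0.532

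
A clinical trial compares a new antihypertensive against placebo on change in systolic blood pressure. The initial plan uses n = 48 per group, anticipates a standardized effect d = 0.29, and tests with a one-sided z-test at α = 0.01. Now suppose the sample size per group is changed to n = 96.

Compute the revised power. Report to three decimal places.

With n = 96 per group: δ = d·√(n/2) = 0.29 × √(96/2) = 2.0092. Critical value z_{0.01} = 2.326.
Revised power = P(Z > 2.326 − δ) = Φ(-0.317) = 0.3756.

Power ≈ 0.376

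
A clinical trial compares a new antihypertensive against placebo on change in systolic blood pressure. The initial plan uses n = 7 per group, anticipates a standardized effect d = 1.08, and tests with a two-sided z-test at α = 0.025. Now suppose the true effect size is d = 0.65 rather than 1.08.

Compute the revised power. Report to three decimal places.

Power ≈ 0.153

With d = 0.65: δ = d·√(n/2) = 0.65 × √(7/2) = 1.2160. Critical value z_{0.0125} = 2.241.
Revised power = Φ(δ − 2.241) + Φ(−δ − 2.241) = Φ(-1.025) + Φ(-3.457) = 0.1526 + 0.0003 = 0.1529.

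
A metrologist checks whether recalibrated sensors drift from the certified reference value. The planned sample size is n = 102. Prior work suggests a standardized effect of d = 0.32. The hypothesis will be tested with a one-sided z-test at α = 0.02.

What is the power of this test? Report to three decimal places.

Noncentrality parameter: λ = d·√n = 0.32 × √102 = 3.2318
Critical value for a one-sided test at α = 0.02: z_α = 2.054.
Power = Φ(λ − 2.054) = Φ(1.178) = 0.8806.

Power ≈ 0.881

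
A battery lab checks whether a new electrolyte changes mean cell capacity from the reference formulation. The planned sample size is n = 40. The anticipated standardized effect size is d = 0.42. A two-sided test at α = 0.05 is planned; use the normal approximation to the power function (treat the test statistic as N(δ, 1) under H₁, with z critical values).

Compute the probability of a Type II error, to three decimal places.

β ≈ 0.243

Noncentrality parameter: δ = d·√n = 0.42 × √40 = 2.6563
Two-sided α = 0.05 → critical value z_{0.025} = 1.960.
Power = Φ(δ − 1.960) + Φ(−δ − 1.960) = Φ(0.696) + Φ(-4.616) = 0.7569 + 0.0000 = 0.7569.
Type II error: β = 1 − power = 1 − 0.7569 = 0.2431.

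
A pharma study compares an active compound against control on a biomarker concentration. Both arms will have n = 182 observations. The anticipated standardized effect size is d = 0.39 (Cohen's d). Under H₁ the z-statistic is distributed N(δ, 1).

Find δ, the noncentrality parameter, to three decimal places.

δ ≈ 3.720

δ = d·√(n/2) = 0.39 × √(182/2) = 3.7204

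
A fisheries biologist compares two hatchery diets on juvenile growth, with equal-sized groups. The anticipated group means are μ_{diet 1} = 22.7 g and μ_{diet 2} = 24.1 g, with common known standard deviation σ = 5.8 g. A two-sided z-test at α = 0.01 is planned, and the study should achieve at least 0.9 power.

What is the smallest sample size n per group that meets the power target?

Standardized effect: d = |μ_{diet 1} − μ_{diet 2}| / σ = |22.7 − 24.1| / 5.8 = 0.2414
Set Φ(δ − 2.576) = 0.9; then δ − 2.576 = Φ⁻¹(0.9) = 1.282, giving δ = 3.857.
(For δ > 0 the lower-tail rejection region contributes negligibly to power, so the one-term inversion is standard.)
δ = d·√(n/2) ⇒ n = 2(δ/d)² = 2 × (3.857 / 0.2414)² = 510.76.
Rounding up, n = 511 per group.

n = 511 per group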